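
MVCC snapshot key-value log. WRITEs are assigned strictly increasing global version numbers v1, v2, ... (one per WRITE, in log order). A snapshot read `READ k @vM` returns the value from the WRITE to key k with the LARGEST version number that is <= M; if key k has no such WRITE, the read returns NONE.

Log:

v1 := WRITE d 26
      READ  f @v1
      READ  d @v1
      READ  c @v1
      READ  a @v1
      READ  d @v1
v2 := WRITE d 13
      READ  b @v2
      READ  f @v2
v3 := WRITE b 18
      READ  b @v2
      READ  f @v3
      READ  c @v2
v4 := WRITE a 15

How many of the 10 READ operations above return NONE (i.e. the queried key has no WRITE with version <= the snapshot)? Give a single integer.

Answer: 8

Derivation:
v1: WRITE d=26  (d history now [(1, 26)])
READ f @v1: history=[] -> no version <= 1 -> NONE
READ d @v1: history=[(1, 26)] -> pick v1 -> 26
READ c @v1: history=[] -> no version <= 1 -> NONE
READ a @v1: history=[] -> no version <= 1 -> NONE
READ d @v1: history=[(1, 26)] -> pick v1 -> 26
v2: WRITE d=13  (d history now [(1, 26), (2, 13)])
READ b @v2: history=[] -> no version <= 2 -> NONE
READ f @v2: history=[] -> no version <= 2 -> NONE
v3: WRITE b=18  (b history now [(3, 18)])
READ b @v2: history=[(3, 18)] -> no version <= 2 -> NONE
READ f @v3: history=[] -> no version <= 3 -> NONE
READ c @v2: history=[] -> no version <= 2 -> NONE
v4: WRITE a=15  (a history now [(4, 15)])
Read results in order: ['NONE', '26', 'NONE', 'NONE', '26', 'NONE', 'NONE', 'NONE', 'NONE', 'NONE']
NONE count = 8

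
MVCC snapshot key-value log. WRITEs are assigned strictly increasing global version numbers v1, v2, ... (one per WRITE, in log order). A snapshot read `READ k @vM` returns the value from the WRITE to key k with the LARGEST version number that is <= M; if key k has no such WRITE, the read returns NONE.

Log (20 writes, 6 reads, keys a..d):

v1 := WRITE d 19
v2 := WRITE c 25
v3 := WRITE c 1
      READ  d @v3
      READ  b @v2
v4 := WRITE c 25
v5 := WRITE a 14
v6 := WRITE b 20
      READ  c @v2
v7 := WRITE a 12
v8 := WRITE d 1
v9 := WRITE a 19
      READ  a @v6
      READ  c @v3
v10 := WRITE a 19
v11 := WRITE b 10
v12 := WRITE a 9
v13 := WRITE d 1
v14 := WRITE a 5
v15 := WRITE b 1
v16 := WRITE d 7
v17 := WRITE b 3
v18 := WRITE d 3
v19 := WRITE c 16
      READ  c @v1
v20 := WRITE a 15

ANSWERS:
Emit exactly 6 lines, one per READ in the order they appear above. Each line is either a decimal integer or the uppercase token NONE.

Answer: 19
NONE
25
14
1
NONE

Derivation:
v1: WRITE d=19  (d history now [(1, 19)])
v2: WRITE c=25  (c history now [(2, 25)])
v3: WRITE c=1  (c history now [(2, 25), (3, 1)])
READ d @v3: history=[(1, 19)] -> pick v1 -> 19
READ b @v2: history=[] -> no version <= 2 -> NONE
v4: WRITE c=25  (c history now [(2, 25), (3, 1), (4, 25)])
v5: WRITE a=14  (a history now [(5, 14)])
v6: WRITE b=20  (b history now [(6, 20)])
READ c @v2: history=[(2, 25), (3, 1), (4, 25)] -> pick v2 -> 25
v7: WRITE a=12  (a history now [(5, 14), (7, 12)])
v8: WRITE d=1  (d history now [(1, 19), (8, 1)])
v9: WRITE a=19  (a history now [(5, 14), (7, 12), (9, 19)])
READ a @v6: history=[(5, 14), (7, 12), (9, 19)] -> pick v5 -> 14
READ c @v3: history=[(2, 25), (3, 1), (4, 25)] -> pick v3 -> 1
v10: WRITE a=19  (a history now [(5, 14), (7, 12), (9, 19), (10, 19)])
v11: WRITE b=10  (b history now [(6, 20), (11, 10)])
v12: WRITE a=9  (a history now [(5, 14), (7, 12), (9, 19), (10, 19), (12, 9)])
v13: WRITE d=1  (d history now [(1, 19), (8, 1), (13, 1)])
v14: WRITE a=5  (a history now [(5, 14), (7, 12), (9, 19), (10, 19), (12, 9), (14, 5)])
v15: WRITE b=1  (b history now [(6, 20), (11, 10), (15, 1)])
v16: WRITE d=7  (d history now [(1, 19), (8, 1), (13, 1), (16, 7)])
v17: WRITE b=3  (b history now [(6, 20), (11, 10), (15, 1), (17, 3)])
v18: WRITE d=3  (d history now [(1, 19), (8, 1), (13, 1), (16, 7), (18, 3)])
v19: WRITE c=16  (c history now [(2, 25), (3, 1), (4, 25), (19, 16)])
READ c @v1: history=[(2, 25), (3, 1), (4, 25), (19, 16)] -> no version <= 1 -> NONE
v20: WRITE a=15  (a history now [(5, 14), (7, 12), (9, 19), (10, 19), (12, 9), (14, 5), (20, 15)])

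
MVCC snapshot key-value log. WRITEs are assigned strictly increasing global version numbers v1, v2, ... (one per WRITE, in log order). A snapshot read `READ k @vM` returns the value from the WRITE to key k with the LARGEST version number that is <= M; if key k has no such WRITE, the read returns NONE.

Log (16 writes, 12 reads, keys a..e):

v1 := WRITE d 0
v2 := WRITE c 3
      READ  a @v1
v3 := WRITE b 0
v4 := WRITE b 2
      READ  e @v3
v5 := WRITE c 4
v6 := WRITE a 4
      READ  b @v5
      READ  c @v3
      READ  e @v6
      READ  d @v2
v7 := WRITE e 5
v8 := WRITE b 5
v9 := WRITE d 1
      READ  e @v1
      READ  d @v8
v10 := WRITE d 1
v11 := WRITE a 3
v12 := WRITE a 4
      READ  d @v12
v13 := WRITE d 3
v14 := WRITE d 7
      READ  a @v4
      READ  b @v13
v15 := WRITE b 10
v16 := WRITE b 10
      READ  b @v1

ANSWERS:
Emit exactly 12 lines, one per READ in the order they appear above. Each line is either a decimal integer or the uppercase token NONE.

Answer: NONE
NONE
2
3
NONE
0
NONE
0
1
NONE
5
NONE

Derivation:
v1: WRITE d=0  (d history now [(1, 0)])
v2: WRITE c=3  (c history now [(2, 3)])
READ a @v1: history=[] -> no version <= 1 -> NONE
v3: WRITE b=0  (b history now [(3, 0)])
v4: WRITE b=2  (b history now [(3, 0), (4, 2)])
READ e @v3: history=[] -> no version <= 3 -> NONE
v5: WRITE c=4  (c history now [(2, 3), (5, 4)])
v6: WRITE a=4  (a history now [(6, 4)])
READ b @v5: history=[(3, 0), (4, 2)] -> pick v4 -> 2
READ c @v3: history=[(2, 3), (5, 4)] -> pick v2 -> 3
READ e @v6: history=[] -> no version <= 6 -> NONE
READ d @v2: history=[(1, 0)] -> pick v1 -> 0
v7: WRITE e=5  (e history now [(7, 5)])
v8: WRITE b=5  (b history now [(3, 0), (4, 2), (8, 5)])
v9: WRITE d=1  (d history now [(1, 0), (9, 1)])
READ e @v1: history=[(7, 5)] -> no version <= 1 -> NONE
READ d @v8: history=[(1, 0), (9, 1)] -> pick v1 -> 0
v10: WRITE d=1  (d history now [(1, 0), (9, 1), (10, 1)])
v11: WRITE a=3  (a history now [(6, 4), (11, 3)])
v12: WRITE a=4  (a history now [(6, 4), (11, 3), (12, 4)])
READ d @v12: history=[(1, 0), (9, 1), (10, 1)] -> pick v10 -> 1
v13: WRITE d=3  (d history now [(1, 0), (9, 1), (10, 1), (13, 3)])
v14: WRITE d=7  (d history now [(1, 0), (9, 1), (10, 1), (13, 3), (14, 7)])
READ a @v4: history=[(6, 4), (11, 3), (12, 4)] -> no version <= 4 -> NONE
READ b @v13: history=[(3, 0), (4, 2), (8, 5)] -> pick v8 -> 5
v15: WRITE b=10  (b history now [(3, 0), (4, 2), (8, 5), (15, 10)])
v16: WRITE b=10  (b history now [(3, 0), (4, 2), (8, 5), (15, 10), (16, 10)])
READ b @v1: history=[(3, 0), (4, 2), (8, 5), (15, 10), (16, 10)] -> no version <= 1 -> NONE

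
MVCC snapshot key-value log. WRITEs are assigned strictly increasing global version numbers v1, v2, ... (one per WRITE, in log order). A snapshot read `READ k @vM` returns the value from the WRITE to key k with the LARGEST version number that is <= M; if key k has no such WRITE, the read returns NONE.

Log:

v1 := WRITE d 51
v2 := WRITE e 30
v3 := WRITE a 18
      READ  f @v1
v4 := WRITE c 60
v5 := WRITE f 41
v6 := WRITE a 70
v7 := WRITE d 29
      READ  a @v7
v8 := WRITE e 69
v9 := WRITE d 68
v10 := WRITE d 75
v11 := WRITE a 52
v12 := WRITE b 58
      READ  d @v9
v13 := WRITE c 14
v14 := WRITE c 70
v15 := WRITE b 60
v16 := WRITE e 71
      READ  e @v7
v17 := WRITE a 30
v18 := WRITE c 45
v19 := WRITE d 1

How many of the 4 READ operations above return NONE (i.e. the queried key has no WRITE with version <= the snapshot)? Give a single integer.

Answer: 1

Derivation:
v1: WRITE d=51  (d history now [(1, 51)])
v2: WRITE e=30  (e history now [(2, 30)])
v3: WRITE a=18  (a history now [(3, 18)])
READ f @v1: history=[] -> no version <= 1 -> NONE
v4: WRITE c=60  (c history now [(4, 60)])
v5: WRITE f=41  (f history now [(5, 41)])
v6: WRITE a=70  (a history now [(3, 18), (6, 70)])
v7: WRITE d=29  (d history now [(1, 51), (7, 29)])
READ a @v7: history=[(3, 18), (6, 70)] -> pick v6 -> 70
v8: WRITE e=69  (e history now [(2, 30), (8, 69)])
v9: WRITE d=68  (d history now [(1, 51), (7, 29), (9, 68)])
v10: WRITE d=75  (d history now [(1, 51), (7, 29), (9, 68), (10, 75)])
v11: WRITE a=52  (a history now [(3, 18), (6, 70), (11, 52)])
v12: WRITE b=58  (b history now [(12, 58)])
READ d @v9: history=[(1, 51), (7, 29), (9, 68), (10, 75)] -> pick v9 -> 68
v13: WRITE c=14  (c history now [(4, 60), (13, 14)])
v14: WRITE c=70  (c history now [(4, 60), (13, 14), (14, 70)])
v15: WRITE b=60  (b history now [(12, 58), (15, 60)])
v16: WRITE e=71  (e history now [(2, 30), (8, 69), (16, 71)])
READ e @v7: history=[(2, 30), (8, 69), (16, 71)] -> pick v2 -> 30
v17: WRITE a=30  (a history now [(3, 18), (6, 70), (11, 52), (17, 30)])
v18: WRITE c=45  (c history now [(4, 60), (13, 14), (14, 70), (18, 45)])
v19: WRITE d=1  (d history now [(1, 51), (7, 29), (9, 68), (10, 75), (19, 1)])
Read results in order: ['NONE', '70', '68', '30']
NONE count = 1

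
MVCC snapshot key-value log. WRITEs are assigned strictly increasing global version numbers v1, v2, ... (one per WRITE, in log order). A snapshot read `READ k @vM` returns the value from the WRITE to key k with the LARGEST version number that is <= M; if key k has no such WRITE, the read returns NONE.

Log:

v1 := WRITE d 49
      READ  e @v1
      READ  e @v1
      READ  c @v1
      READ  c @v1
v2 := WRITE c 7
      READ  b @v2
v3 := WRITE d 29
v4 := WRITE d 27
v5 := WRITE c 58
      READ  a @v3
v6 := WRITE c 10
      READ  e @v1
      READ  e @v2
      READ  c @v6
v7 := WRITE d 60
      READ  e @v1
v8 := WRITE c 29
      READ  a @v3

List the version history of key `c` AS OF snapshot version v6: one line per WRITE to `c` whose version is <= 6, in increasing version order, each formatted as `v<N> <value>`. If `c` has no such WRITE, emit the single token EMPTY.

Scan writes for key=c with version <= 6:
  v1 WRITE d 49 -> skip
  v2 WRITE c 7 -> keep
  v3 WRITE d 29 -> skip
  v4 WRITE d 27 -> skip
  v5 WRITE c 58 -> keep
  v6 WRITE c 10 -> keep
  v7 WRITE d 60 -> skip
  v8 WRITE c 29 -> drop (> snap)
Collected: [(2, 7), (5, 58), (6, 10)]

Answer: v2 7
v5 58
v6 10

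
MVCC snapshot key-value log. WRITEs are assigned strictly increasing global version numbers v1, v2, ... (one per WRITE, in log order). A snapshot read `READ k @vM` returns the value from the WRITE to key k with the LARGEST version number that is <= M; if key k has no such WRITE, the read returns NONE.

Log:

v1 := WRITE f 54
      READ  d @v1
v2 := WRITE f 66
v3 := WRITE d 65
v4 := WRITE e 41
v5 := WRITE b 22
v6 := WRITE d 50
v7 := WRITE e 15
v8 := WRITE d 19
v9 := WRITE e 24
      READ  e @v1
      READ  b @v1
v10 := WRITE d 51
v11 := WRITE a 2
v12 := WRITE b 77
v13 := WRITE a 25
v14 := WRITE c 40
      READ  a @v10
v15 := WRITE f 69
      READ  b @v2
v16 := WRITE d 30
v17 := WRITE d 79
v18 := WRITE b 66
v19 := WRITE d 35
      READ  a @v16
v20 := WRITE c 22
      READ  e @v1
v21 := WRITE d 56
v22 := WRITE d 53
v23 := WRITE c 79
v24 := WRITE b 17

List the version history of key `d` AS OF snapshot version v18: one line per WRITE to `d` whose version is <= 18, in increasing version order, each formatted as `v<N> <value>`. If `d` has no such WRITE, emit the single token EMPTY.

Answer: v3 65
v6 50
v8 19
v10 51
v16 30
v17 79

Derivation:
Scan writes for key=d with version <= 18:
  v1 WRITE f 54 -> skip
  v2 WRITE f 66 -> skip
  v3 WRITE d 65 -> keep
  v4 WRITE e 41 -> skip
  v5 WRITE b 22 -> skip
  v6 WRITE d 50 -> keep
  v7 WRITE e 15 -> skip
  v8 WRITE d 19 -> keep
  v9 WRITE e 24 -> skip
  v10 WRITE d 51 -> keep
  v11 WRITE a 2 -> skip
  v12 WRITE b 77 -> skip
  v13 WRITE a 25 -> skip
  v14 WRITE c 40 -> skip
  v15 WRITE f 69 -> skip
  v16 WRITE d 30 -> keep
  v17 WRITE d 79 -> keep
  v18 WRITE b 66 -> skip
  v19 WRITE d 35 -> drop (> snap)
  v20 WRITE c 22 -> skip
  v21 WRITE d 56 -> drop (> snap)
  v22 WRITE d 53 -> drop (> snap)
  v23 WRITE c 79 -> skip
  v24 WRITE b 17 -> skip
Collected: [(3, 65), (6, 50), (8, 19), (10, 51), (16, 30), (17, 79)]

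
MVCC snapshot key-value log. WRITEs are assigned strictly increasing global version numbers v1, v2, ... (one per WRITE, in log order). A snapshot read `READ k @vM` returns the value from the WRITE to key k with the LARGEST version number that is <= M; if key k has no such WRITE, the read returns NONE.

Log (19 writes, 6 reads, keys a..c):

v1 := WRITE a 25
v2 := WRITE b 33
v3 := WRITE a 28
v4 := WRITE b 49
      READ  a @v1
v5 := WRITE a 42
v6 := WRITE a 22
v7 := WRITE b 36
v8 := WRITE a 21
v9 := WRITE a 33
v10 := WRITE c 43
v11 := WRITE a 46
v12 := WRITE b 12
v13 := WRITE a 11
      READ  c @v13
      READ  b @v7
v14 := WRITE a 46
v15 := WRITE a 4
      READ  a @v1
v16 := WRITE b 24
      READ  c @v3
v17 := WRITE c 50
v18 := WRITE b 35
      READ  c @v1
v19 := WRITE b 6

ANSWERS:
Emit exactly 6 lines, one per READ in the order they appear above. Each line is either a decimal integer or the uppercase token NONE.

Answer: 25
43
36
25
NONE
NONE

Derivation:
v1: WRITE a=25  (a history now [(1, 25)])
v2: WRITE b=33  (b history now [(2, 33)])
v3: WRITE a=28  (a history now [(1, 25), (3, 28)])
v4: WRITE b=49  (b history now [(2, 33), (4, 49)])
READ a @v1: history=[(1, 25), (3, 28)] -> pick v1 -> 25
v5: WRITE a=42  (a history now [(1, 25), (3, 28), (5, 42)])
v6: WRITE a=22  (a history now [(1, 25), (3, 28), (5, 42), (6, 22)])
v7: WRITE b=36  (b history now [(2, 33), (4, 49), (7, 36)])
v8: WRITE a=21  (a history now [(1, 25), (3, 28), (5, 42), (6, 22), (8, 21)])
v9: WRITE a=33  (a history now [(1, 25), (3, 28), (5, 42), (6, 22), (8, 21), (9, 33)])
v10: WRITE c=43  (c history now [(10, 43)])
v11: WRITE a=46  (a history now [(1, 25), (3, 28), (5, 42), (6, 22), (8, 21), (9, 33), (11, 46)])
v12: WRITE b=12  (b history now [(2, 33), (4, 49), (7, 36), (12, 12)])
v13: WRITE a=11  (a history now [(1, 25), (3, 28), (5, 42), (6, 22), (8, 21), (9, 33), (11, 46), (13, 11)])
READ c @v13: history=[(10, 43)] -> pick v10 -> 43
READ b @v7: history=[(2, 33), (4, 49), (7, 36), (12, 12)] -> pick v7 -> 36
v14: WRITE a=46  (a history now [(1, 25), (3, 28), (5, 42), (6, 22), (8, 21), (9, 33), (11, 46), (13, 11), (14, 46)])
v15: WRITE a=4  (a history now [(1, 25), (3, 28), (5, 42), (6, 22), (8, 21), (9, 33), (11, 46), (13, 11), (14, 46), (15, 4)])
READ a @v1: history=[(1, 25), (3, 28), (5, 42), (6, 22), (8, 21), (9, 33), (11, 46), (13, 11), (14, 46), (15, 4)] -> pick v1 -> 25
v16: WRITE b=24  (b history now [(2, 33), (4, 49), (7, 36), (12, 12), (16, 24)])
READ c @v3: history=[(10, 43)] -> no version <= 3 -> NONE
v17: WRITE c=50  (c history now [(10, 43), (17, 50)])
v18: WRITE b=35  (b history now [(2, 33), (4, 49), (7, 36), (12, 12), (16, 24), (18, 35)])
READ c @v1: history=[(10, 43), (17, 50)] -> no version <= 1 -> NONE
v19: WRITE b=6  (b history now [(2, 33), (4, 49), (7, 36), (12, 12), (16, 24), (18, 35), (19, 6)])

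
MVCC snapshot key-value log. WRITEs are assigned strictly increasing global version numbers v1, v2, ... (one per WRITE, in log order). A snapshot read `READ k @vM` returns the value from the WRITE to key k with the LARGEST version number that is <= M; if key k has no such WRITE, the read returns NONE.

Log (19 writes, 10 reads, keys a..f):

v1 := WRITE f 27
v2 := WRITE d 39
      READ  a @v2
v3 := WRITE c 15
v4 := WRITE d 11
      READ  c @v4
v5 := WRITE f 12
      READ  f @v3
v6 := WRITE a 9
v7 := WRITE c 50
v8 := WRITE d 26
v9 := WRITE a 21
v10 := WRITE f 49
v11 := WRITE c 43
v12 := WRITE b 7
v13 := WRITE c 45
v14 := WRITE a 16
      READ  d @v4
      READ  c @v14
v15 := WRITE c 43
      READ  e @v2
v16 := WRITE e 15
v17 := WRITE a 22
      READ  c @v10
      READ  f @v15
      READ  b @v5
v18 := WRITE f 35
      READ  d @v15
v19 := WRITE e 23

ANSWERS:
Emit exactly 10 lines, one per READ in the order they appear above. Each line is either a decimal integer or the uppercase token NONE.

Answer: NONE
15
27
11
45
NONE
50
49
NONE
26

Derivation:
v1: WRITE f=27  (f history now [(1, 27)])
v2: WRITE d=39  (d history now [(2, 39)])
READ a @v2: history=[] -> no version <= 2 -> NONE
v3: WRITE c=15  (c history now [(3, 15)])
v4: WRITE d=11  (d history now [(2, 39), (4, 11)])
READ c @v4: history=[(3, 15)] -> pick v3 -> 15
v5: WRITE f=12  (f history now [(1, 27), (5, 12)])
READ f @v3: history=[(1, 27), (5, 12)] -> pick v1 -> 27
v6: WRITE a=9  (a history now [(6, 9)])
v7: WRITE c=50  (c history now [(3, 15), (7, 50)])
v8: WRITE d=26  (d history now [(2, 39), (4, 11), (8, 26)])
v9: WRITE a=21  (a history now [(6, 9), (9, 21)])
v10: WRITE f=49  (f history now [(1, 27), (5, 12), (10, 49)])
v11: WRITE c=43  (c history now [(3, 15), (7, 50), (11, 43)])
v12: WRITE b=7  (b history now [(12, 7)])
v13: WRITE c=45  (c history now [(3, 15), (7, 50), (11, 43), (13, 45)])
v14: WRITE a=16  (a history now [(6, 9), (9, 21), (14, 16)])
READ d @v4: history=[(2, 39), (4, 11), (8, 26)] -> pick v4 -> 11
READ c @v14: history=[(3, 15), (7, 50), (11, 43), (13, 45)] -> pick v13 -> 45
v15: WRITE c=43  (c history now [(3, 15), (7, 50), (11, 43), (13, 45), (15, 43)])
READ e @v2: history=[] -> no version <= 2 -> NONE
v16: WRITE e=15  (e history now [(16, 15)])
v17: WRITE a=22  (a history now [(6, 9), (9, 21), (14, 16), (17, 22)])
READ c @v10: history=[(3, 15), (7, 50), (11, 43), (13, 45), (15, 43)] -> pick v7 -> 50
READ f @v15: history=[(1, 27), (5, 12), (10, 49)] -> pick v10 -> 49
READ b @v5: history=[(12, 7)] -> no version <= 5 -> NONE
v18: WRITE f=35  (f history now [(1, 27), (5, 12), (10, 49), (18, 35)])
READ d @v15: history=[(2, 39), (4, 11), (8, 26)] -> pick v8 -> 26
v19: WRITE e=23  (e history now [(16, 15), (19, 23)])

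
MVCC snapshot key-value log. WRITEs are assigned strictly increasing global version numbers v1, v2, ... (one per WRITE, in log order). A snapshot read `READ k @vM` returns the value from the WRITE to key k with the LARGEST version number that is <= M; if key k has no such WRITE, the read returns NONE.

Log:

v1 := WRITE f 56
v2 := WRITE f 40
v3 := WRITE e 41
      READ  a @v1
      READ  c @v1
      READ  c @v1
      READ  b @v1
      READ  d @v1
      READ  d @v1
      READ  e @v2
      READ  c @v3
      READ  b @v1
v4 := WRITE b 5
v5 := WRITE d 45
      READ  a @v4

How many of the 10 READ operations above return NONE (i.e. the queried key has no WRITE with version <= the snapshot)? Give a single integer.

Answer: 10

Derivation:
v1: WRITE f=56  (f history now [(1, 56)])
v2: WRITE f=40  (f history now [(1, 56), (2, 40)])
v3: WRITE e=41  (e history now [(3, 41)])
READ a @v1: history=[] -> no version <= 1 -> NONE
READ c @v1: history=[] -> no version <= 1 -> NONE
READ c @v1: history=[] -> no version <= 1 -> NONE
READ b @v1: history=[] -> no version <= 1 -> NONE
READ d @v1: history=[] -> no version <= 1 -> NONE
READ d @v1: history=[] -> no version <= 1 -> NONE
READ e @v2: history=[(3, 41)] -> no version <= 2 -> NONE
READ c @v3: history=[] -> no version <= 3 -> NONE
READ b @v1: history=[] -> no version <= 1 -> NONE
v4: WRITE b=5  (b history now [(4, 5)])
v5: WRITE d=45  (d history now [(5, 45)])
READ a @v4: history=[] -> no version <= 4 -> NONE
Read results in order: ['NONE', 'NONE', 'NONE', 'NONE', 'NONE', 'NONE', 'NONE', 'NONE', 'NONE', 'NONE']
NONE count = 10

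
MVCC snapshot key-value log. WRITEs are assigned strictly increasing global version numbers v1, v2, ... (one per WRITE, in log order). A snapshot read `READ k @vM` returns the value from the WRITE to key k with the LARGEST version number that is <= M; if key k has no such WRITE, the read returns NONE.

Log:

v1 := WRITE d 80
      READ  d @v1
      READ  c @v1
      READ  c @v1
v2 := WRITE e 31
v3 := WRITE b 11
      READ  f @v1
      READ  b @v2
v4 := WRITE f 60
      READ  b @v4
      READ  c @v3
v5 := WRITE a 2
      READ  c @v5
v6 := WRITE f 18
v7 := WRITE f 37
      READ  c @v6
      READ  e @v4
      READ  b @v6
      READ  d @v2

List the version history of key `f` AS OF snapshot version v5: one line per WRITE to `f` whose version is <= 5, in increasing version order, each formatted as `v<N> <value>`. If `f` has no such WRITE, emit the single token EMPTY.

Scan writes for key=f with version <= 5:
  v1 WRITE d 80 -> skip
  v2 WRITE e 31 -> skip
  v3 WRITE b 11 -> skip
  v4 WRITE f 60 -> keep
  v5 WRITE a 2 -> skip
  v6 WRITE f 18 -> drop (> snap)
  v7 WRITE f 37 -> drop (> snap)
Collected: [(4, 60)]

Answer: v4 60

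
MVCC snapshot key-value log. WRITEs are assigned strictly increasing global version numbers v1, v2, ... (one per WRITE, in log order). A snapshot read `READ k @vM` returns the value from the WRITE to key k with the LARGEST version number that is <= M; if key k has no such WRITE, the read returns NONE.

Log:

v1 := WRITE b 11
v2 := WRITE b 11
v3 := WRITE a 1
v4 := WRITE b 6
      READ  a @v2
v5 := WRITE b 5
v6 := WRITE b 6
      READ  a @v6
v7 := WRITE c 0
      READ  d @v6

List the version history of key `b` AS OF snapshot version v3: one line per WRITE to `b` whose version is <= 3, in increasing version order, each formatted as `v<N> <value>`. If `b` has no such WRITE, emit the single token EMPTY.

Answer: v1 11
v2 11

Derivation:
Scan writes for key=b with version <= 3:
  v1 WRITE b 11 -> keep
  v2 WRITE b 11 -> keep
  v3 WRITE a 1 -> skip
  v4 WRITE b 6 -> drop (> snap)
  v5 WRITE b 5 -> drop (> snap)
  v6 WRITE b 6 -> drop (> snap)
  v7 WRITE c 0 -> skip
Collected: [(1, 11), (2, 11)]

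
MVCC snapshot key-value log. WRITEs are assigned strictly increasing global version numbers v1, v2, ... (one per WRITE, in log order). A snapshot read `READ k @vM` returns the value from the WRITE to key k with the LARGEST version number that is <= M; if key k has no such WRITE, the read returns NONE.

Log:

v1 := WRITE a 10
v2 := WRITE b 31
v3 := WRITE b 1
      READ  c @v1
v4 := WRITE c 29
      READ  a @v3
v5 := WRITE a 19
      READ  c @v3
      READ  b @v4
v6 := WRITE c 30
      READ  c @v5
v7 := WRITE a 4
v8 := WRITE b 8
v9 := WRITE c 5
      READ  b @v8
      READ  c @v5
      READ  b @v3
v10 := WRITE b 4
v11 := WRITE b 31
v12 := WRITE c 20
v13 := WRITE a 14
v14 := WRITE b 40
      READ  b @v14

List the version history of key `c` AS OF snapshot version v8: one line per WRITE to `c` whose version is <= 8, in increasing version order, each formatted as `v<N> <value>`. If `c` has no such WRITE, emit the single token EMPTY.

Scan writes for key=c with version <= 8:
  v1 WRITE a 10 -> skip
  v2 WRITE b 31 -> skip
  v3 WRITE b 1 -> skip
  v4 WRITE c 29 -> keep
  v5 WRITE a 19 -> skip
  v6 WRITE c 30 -> keep
  v7 WRITE a 4 -> skip
  v8 WRITE b 8 -> skip
  v9 WRITE c 5 -> drop (> snap)
  v10 WRITE b 4 -> skip
  v11 WRITE b 31 -> skip
  v12 WRITE c 20 -> drop (> snap)
  v13 WRITE a 14 -> skip
  v14 WRITE b 40 -> skip
Collected: [(4, 29), (6, 30)]

Answer: v4 29
v6 30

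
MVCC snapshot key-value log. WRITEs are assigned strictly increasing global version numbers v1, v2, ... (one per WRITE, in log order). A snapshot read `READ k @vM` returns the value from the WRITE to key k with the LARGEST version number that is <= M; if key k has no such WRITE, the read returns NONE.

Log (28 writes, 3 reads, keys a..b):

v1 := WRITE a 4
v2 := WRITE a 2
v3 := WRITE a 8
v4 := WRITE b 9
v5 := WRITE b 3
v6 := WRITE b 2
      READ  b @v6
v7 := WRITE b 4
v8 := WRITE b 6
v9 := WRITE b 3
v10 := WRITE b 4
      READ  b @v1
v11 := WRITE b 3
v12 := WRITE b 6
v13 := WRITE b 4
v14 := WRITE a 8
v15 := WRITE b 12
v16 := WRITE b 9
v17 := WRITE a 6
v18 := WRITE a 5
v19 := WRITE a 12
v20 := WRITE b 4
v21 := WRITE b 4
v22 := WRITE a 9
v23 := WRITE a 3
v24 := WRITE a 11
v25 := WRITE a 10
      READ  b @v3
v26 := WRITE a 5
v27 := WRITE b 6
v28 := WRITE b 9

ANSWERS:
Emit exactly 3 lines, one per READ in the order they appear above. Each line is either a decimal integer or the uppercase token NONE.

Answer: 2
NONE
NONE

Derivation:
v1: WRITE a=4  (a history now [(1, 4)])
v2: WRITE a=2  (a history now [(1, 4), (2, 2)])
v3: WRITE a=8  (a history now [(1, 4), (2, 2), (3, 8)])
v4: WRITE b=9  (b history now [(4, 9)])
v5: WRITE b=3  (b history now [(4, 9), (5, 3)])
v6: WRITE b=2  (b history now [(4, 9), (5, 3), (6, 2)])
READ b @v6: history=[(4, 9), (5, 3), (6, 2)] -> pick v6 -> 2
v7: WRITE b=4  (b history now [(4, 9), (5, 3), (6, 2), (7, 4)])
v8: WRITE b=6  (b history now [(4, 9), (5, 3), (6, 2), (7, 4), (8, 6)])
v9: WRITE b=3  (b history now [(4, 9), (5, 3), (6, 2), (7, 4), (8, 6), (9, 3)])
v10: WRITE b=4  (b history now [(4, 9), (5, 3), (6, 2), (7, 4), (8, 6), (9, 3), (10, 4)])
READ b @v1: history=[(4, 9), (5, 3), (6, 2), (7, 4), (8, 6), (9, 3), (10, 4)] -> no version <= 1 -> NONE
v11: WRITE b=3  (b history now [(4, 9), (5, 3), (6, 2), (7, 4), (8, 6), (9, 3), (10, 4), (11, 3)])
v12: WRITE b=6  (b history now [(4, 9), (5, 3), (6, 2), (7, 4), (8, 6), (9, 3), (10, 4), (11, 3), (12, 6)])
v13: WRITE b=4  (b history now [(4, 9), (5, 3), (6, 2), (7, 4), (8, 6), (9, 3), (10, 4), (11, 3), (12, 6), (13, 4)])
v14: WRITE a=8  (a history now [(1, 4), (2, 2), (3, 8), (14, 8)])
v15: WRITE b=12  (b history now [(4, 9), (5, 3), (6, 2), (7, 4), (8, 6), (9, 3), (10, 4), (11, 3), (12, 6), (13, 4), (15, 12)])
v16: WRITE b=9  (b history now [(4, 9), (5, 3), (6, 2), (7, 4), (8, 6), (9, 3), (10, 4), (11, 3), (12, 6), (13, 4), (15, 12), (16, 9)])
v17: WRITE a=6  (a history now [(1, 4), (2, 2), (3, 8), (14, 8), (17, 6)])
v18: WRITE a=5  (a history now [(1, 4), (2, 2), (3, 8), (14, 8), (17, 6), (18, 5)])
v19: WRITE a=12  (a history now [(1, 4), (2, 2), (3, 8), (14, 8), (17, 6), (18, 5), (19, 12)])
v20: WRITE b=4  (b history now [(4, 9), (5, 3), (6, 2), (7, 4), (8, 6), (9, 3), (10, 4), (11, 3), (12, 6), (13, 4), (15, 12), (16, 9), (20, 4)])
v21: WRITE b=4  (b history now [(4, 9), (5, 3), (6, 2), (7, 4), (8, 6), (9, 3), (10, 4), (11, 3), (12, 6), (13, 4), (15, 12), (16, 9), (20, 4), (21, 4)])
v22: WRITE a=9  (a history now [(1, 4), (2, 2), (3, 8), (14, 8), (17, 6), (18, 5), (19, 12), (22, 9)])
v23: WRITE a=3  (a history now [(1, 4), (2, 2), (3, 8), (14, 8), (17, 6), (18, 5), (19, 12), (22, 9), (23, 3)])
v24: WRITE a=11  (a history now [(1, 4), (2, 2), (3, 8), (14, 8), (17, 6), (18, 5), (19, 12), (22, 9), (23, 3), (24, 11)])
v25: WRITE a=10  (a history now [(1, 4), (2, 2), (3, 8), (14, 8), (17, 6), (18, 5), (19, 12), (22, 9), (23, 3), (24, 11), (25, 10)])
READ b @v3: history=[(4, 9), (5, 3), (6, 2), (7, 4), (8, 6), (9, 3), (10, 4), (11, 3), (12, 6), (13, 4), (15, 12), (16, 9), (20, 4), (21, 4)] -> no version <= 3 -> NONE
v26: WRITE a=5  (a history now [(1, 4), (2, 2), (3, 8), (14, 8), (17, 6), (18, 5), (19, 12), (22, 9), (23, 3), (24, 11), (25, 10), (26, 5)])
v27: WRITE b=6  (b history now [(4, 9), (5, 3), (6, 2), (7, 4), (8, 6), (9, 3), (10, 4), (11, 3), (12, 6), (13, 4), (15, 12), (16, 9), (20, 4), (21, 4), (27, 6)])
v28: WRITE b=9  (b history now [(4, 9), (5, 3), (6, 2), (7, 4), (8, 6), (9, 3), (10, 4), (11, 3), (12, 6), (13, 4), (15, 12), (16, 9), (20, 4), (21, 4), (27, 6), (28, 9)])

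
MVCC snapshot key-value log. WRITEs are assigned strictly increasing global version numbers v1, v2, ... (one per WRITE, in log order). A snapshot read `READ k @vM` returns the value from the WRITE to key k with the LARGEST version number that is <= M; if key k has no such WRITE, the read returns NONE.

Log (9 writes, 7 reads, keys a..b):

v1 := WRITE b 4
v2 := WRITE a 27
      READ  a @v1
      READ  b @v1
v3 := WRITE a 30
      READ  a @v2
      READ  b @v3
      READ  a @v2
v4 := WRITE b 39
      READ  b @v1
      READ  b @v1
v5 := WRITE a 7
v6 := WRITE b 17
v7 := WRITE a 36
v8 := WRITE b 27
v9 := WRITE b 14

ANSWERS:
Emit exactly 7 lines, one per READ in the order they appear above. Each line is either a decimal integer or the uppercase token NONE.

v1: WRITE b=4  (b history now [(1, 4)])
v2: WRITE a=27  (a history now [(2, 27)])
READ a @v1: history=[(2, 27)] -> no version <= 1 -> NONE
READ b @v1: history=[(1, 4)] -> pick v1 -> 4
v3: WRITE a=30  (a history now [(2, 27), (3, 30)])
READ a @v2: history=[(2, 27), (3, 30)] -> pick v2 -> 27
READ b @v3: history=[(1, 4)] -> pick v1 -> 4
READ a @v2: history=[(2, 27), (3, 30)] -> pick v2 -> 27
v4: WRITE b=39  (b history now [(1, 4), (4, 39)])
READ b @v1: history=[(1, 4), (4, 39)] -> pick v1 -> 4
READ b @v1: history=[(1, 4), (4, 39)] -> pick v1 -> 4
v5: WRITE a=7  (a history now [(2, 27), (3, 30), (5, 7)])
v6: WRITE b=17  (b history now [(1, 4), (4, 39), (6, 17)])
v7: WRITE a=36  (a history now [(2, 27), (3, 30), (5, 7), (7, 36)])
v8: WRITE b=27  (b history now [(1, 4), (4, 39), (6, 17), (8, 27)])
v9: WRITE b=14  (b history now [(1, 4), (4, 39), (6, 17), (8, 27), (9, 14)])

Answer: NONE
4
27
4
27
4
4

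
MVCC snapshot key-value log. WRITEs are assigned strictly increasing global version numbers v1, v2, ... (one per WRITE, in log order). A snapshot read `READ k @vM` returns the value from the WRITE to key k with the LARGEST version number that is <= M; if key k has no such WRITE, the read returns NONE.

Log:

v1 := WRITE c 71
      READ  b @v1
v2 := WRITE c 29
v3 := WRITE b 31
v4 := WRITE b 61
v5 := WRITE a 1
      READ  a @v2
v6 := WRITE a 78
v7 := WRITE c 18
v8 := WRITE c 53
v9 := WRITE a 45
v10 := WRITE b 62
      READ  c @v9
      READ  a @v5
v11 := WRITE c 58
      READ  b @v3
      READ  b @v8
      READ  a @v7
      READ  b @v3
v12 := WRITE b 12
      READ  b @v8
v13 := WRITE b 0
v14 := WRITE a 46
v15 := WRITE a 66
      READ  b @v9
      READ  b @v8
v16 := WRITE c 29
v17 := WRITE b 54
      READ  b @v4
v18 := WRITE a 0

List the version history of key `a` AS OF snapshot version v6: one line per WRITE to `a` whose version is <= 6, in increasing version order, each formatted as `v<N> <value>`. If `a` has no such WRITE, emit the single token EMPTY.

Answer: v5 1
v6 78

Derivation:
Scan writes for key=a with version <= 6:
  v1 WRITE c 71 -> skip
  v2 WRITE c 29 -> skip
  v3 WRITE b 31 -> skip
  v4 WRITE b 61 -> skip
  v5 WRITE a 1 -> keep
  v6 WRITE a 78 -> keep
  v7 WRITE c 18 -> skip
  v8 WRITE c 53 -> skip
  v9 WRITE a 45 -> drop (> snap)
  v10 WRITE b 62 -> skip
  v11 WRITE c 58 -> skip
  v12 WRITE b 12 -> skip
  v13 WRITE b 0 -> skip
  v14 WRITE a 46 -> drop (> snap)
  v15 WRITE a 66 -> drop (> snap)
  v16 WRITE c 29 -> skip
  v17 WRITE b 54 -> skip
  v18 WRITE a 0 -> drop (> snap)
Collected: [(5, 1), (6, 78)]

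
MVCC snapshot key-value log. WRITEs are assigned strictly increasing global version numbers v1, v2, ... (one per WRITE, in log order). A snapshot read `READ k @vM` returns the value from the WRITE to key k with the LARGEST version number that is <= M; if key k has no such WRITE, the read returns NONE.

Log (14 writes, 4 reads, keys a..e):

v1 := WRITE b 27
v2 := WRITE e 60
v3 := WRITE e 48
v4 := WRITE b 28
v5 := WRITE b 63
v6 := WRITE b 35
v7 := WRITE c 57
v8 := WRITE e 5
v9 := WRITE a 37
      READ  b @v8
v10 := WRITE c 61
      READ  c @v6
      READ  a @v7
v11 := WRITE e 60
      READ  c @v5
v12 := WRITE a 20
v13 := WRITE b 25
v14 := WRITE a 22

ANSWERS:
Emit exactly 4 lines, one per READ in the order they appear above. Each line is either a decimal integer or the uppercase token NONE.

v1: WRITE b=27  (b history now [(1, 27)])
v2: WRITE e=60  (e history now [(2, 60)])
v3: WRITE e=48  (e history now [(2, 60), (3, 48)])
v4: WRITE b=28  (b history now [(1, 27), (4, 28)])
v5: WRITE b=63  (b history now [(1, 27), (4, 28), (5, 63)])
v6: WRITE b=35  (b history now [(1, 27), (4, 28), (5, 63), (6, 35)])
v7: WRITE c=57  (c history now [(7, 57)])
v8: WRITE e=5  (e history now [(2, 60), (3, 48), (8, 5)])
v9: WRITE a=37  (a history now [(9, 37)])
READ b @v8: history=[(1, 27), (4, 28), (5, 63), (6, 35)] -> pick v6 -> 35
v10: WRITE c=61  (c history now [(7, 57), (10, 61)])
READ c @v6: history=[(7, 57), (10, 61)] -> no version <= 6 -> NONE
READ a @v7: history=[(9, 37)] -> no version <= 7 -> NONE
v11: WRITE e=60  (e history now [(2, 60), (3, 48), (8, 5), (11, 60)])
READ c @v5: history=[(7, 57), (10, 61)] -> no version <= 5 -> NONE
v12: WRITE a=20  (a history now [(9, 37), (12, 20)])
v13: WRITE b=25  (b history now [(1, 27), (4, 28), (5, 63), (6, 35), (13, 25)])
v14: WRITE a=22  (a history now [(9, 37), (12, 20), (14, 22)])

Answer: 35
NONE
NONE
NONE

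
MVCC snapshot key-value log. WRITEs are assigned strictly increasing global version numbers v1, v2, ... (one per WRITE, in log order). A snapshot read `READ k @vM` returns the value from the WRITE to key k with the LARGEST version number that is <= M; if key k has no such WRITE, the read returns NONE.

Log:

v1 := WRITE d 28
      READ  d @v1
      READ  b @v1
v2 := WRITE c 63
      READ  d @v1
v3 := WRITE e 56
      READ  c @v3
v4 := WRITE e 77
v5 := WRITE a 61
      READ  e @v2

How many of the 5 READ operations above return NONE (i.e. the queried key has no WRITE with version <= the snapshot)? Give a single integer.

v1: WRITE d=28  (d history now [(1, 28)])
READ d @v1: history=[(1, 28)] -> pick v1 -> 28
READ b @v1: history=[] -> no version <= 1 -> NONE
v2: WRITE c=63  (c history now [(2, 63)])
READ d @v1: history=[(1, 28)] -> pick v1 -> 28
v3: WRITE e=56  (e history now [(3, 56)])
READ c @v3: history=[(2, 63)] -> pick v2 -> 63
v4: WRITE e=77  (e history now [(3, 56), (4, 77)])
v5: WRITE a=61  (a history now [(5, 61)])
READ e @v2: history=[(3, 56), (4, 77)] -> no version <= 2 -> NONE
Read results in order: ['28', 'NONE', '28', '63', 'NONE']
NONE count = 2

Answer: 2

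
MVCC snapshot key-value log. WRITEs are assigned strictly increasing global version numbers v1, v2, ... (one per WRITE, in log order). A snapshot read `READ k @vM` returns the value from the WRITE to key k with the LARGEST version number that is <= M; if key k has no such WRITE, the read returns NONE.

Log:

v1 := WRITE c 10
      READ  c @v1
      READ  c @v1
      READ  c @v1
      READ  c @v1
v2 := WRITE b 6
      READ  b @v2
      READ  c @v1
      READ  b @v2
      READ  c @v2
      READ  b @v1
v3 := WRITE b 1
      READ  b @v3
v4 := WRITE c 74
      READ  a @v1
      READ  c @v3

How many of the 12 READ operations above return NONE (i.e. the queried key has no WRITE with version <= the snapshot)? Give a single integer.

v1: WRITE c=10  (c history now [(1, 10)])
READ c @v1: history=[(1, 10)] -> pick v1 -> 10
READ c @v1: history=[(1, 10)] -> pick v1 -> 10
READ c @v1: history=[(1, 10)] -> pick v1 -> 10
READ c @v1: history=[(1, 10)] -> pick v1 -> 10
v2: WRITE b=6  (b history now [(2, 6)])
READ b @v2: history=[(2, 6)] -> pick v2 -> 6
READ c @v1: history=[(1, 10)] -> pick v1 -> 10
READ b @v2: history=[(2, 6)] -> pick v2 -> 6
READ c @v2: history=[(1, 10)] -> pick v1 -> 10
READ b @v1: history=[(2, 6)] -> no version <= 1 -> NONE
v3: WRITE b=1  (b history now [(2, 6), (3, 1)])
READ b @v3: history=[(2, 6), (3, 1)] -> pick v3 -> 1
v4: WRITE c=74  (c history now [(1, 10), (4, 74)])
READ a @v1: history=[] -> no version <= 1 -> NONE
READ c @v3: history=[(1, 10), (4, 74)] -> pick v1 -> 10
Read results in order: ['10', '10', '10', '10', '6', '10', '6', '10', 'NONE', '1', 'NONE', '10']
NONE count = 2

Answer: 2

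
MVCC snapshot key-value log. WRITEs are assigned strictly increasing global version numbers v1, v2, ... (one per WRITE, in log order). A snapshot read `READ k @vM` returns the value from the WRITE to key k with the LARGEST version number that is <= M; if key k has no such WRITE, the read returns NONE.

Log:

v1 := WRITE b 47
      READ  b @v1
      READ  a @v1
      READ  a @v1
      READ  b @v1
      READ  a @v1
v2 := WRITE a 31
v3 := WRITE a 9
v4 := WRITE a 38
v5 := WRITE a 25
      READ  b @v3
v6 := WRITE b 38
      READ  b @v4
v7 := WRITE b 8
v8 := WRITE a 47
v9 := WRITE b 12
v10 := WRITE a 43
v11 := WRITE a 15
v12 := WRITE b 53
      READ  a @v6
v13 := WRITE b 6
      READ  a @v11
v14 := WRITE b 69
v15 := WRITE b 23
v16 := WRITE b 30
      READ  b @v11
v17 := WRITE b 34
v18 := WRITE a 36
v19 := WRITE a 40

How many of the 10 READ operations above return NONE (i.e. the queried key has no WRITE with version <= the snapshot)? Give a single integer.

v1: WRITE b=47  (b history now [(1, 47)])
READ b @v1: history=[(1, 47)] -> pick v1 -> 47
READ a @v1: history=[] -> no version <= 1 -> NONE
READ a @v1: history=[] -> no version <= 1 -> NONE
READ b @v1: history=[(1, 47)] -> pick v1 -> 47
READ a @v1: history=[] -> no version <= 1 -> NONE
v2: WRITE a=31  (a history now [(2, 31)])
v3: WRITE a=9  (a history now [(2, 31), (3, 9)])
v4: WRITE a=38  (a history now [(2, 31), (3, 9), (4, 38)])
v5: WRITE a=25  (a history now [(2, 31), (3, 9), (4, 38), (5, 25)])
READ b @v3: history=[(1, 47)] -> pick v1 -> 47
v6: WRITE b=38  (b history now [(1, 47), (6, 38)])
READ b @v4: history=[(1, 47), (6, 38)] -> pick v1 -> 47
v7: WRITE b=8  (b history now [(1, 47), (6, 38), (7, 8)])
v8: WRITE a=47  (a history now [(2, 31), (3, 9), (4, 38), (5, 25), (8, 47)])
v9: WRITE b=12  (b history now [(1, 47), (6, 38), (7, 8), (9, 12)])
v10: WRITE a=43  (a history now [(2, 31), (3, 9), (4, 38), (5, 25), (8, 47), (10, 43)])
v11: WRITE a=15  (a history now [(2, 31), (3, 9), (4, 38), (5, 25), (8, 47), (10, 43), (11, 15)])
v12: WRITE b=53  (b history now [(1, 47), (6, 38), (7, 8), (9, 12), (12, 53)])
READ a @v6: history=[(2, 31), (3, 9), (4, 38), (5, 25), (8, 47), (10, 43), (11, 15)] -> pick v5 -> 25
v13: WRITE b=6  (b history now [(1, 47), (6, 38), (7, 8), (9, 12), (12, 53), (13, 6)])
READ a @v11: history=[(2, 31), (3, 9), (4, 38), (5, 25), (8, 47), (10, 43), (11, 15)] -> pick v11 -> 15
v14: WRITE b=69  (b history now [(1, 47), (6, 38), (7, 8), (9, 12), (12, 53), (13, 6), (14, 69)])
v15: WRITE b=23  (b history now [(1, 47), (6, 38), (7, 8), (9, 12), (12, 53), (13, 6), (14, 69), (15, 23)])
v16: WRITE b=30  (b history now [(1, 47), (6, 38), (7, 8), (9, 12), (12, 53), (13, 6), (14, 69), (15, 23), (16, 30)])
READ b @v11: history=[(1, 47), (6, 38), (7, 8), (9, 12), (12, 53), (13, 6), (14, 69), (15, 23), (16, 30)] -> pick v9 -> 12
v17: WRITE b=34  (b history now [(1, 47), (6, 38), (7, 8), (9, 12), (12, 53), (13, 6), (14, 69), (15, 23), (16, 30), (17, 34)])
v18: WRITE a=36  (a history now [(2, 31), (3, 9), (4, 38), (5, 25), (8, 47), (10, 43), (11, 15), (18, 36)])
v19: WRITE a=40  (a history now [(2, 31), (3, 9), (4, 38), (5, 25), (8, 47), (10, 43), (11, 15), (18, 36), (19, 40)])
Read results in order: ['47', 'NONE', 'NONE', '47', 'NONE', '47', '47', '25', '15', '12']
NONE count = 3

Answer: 3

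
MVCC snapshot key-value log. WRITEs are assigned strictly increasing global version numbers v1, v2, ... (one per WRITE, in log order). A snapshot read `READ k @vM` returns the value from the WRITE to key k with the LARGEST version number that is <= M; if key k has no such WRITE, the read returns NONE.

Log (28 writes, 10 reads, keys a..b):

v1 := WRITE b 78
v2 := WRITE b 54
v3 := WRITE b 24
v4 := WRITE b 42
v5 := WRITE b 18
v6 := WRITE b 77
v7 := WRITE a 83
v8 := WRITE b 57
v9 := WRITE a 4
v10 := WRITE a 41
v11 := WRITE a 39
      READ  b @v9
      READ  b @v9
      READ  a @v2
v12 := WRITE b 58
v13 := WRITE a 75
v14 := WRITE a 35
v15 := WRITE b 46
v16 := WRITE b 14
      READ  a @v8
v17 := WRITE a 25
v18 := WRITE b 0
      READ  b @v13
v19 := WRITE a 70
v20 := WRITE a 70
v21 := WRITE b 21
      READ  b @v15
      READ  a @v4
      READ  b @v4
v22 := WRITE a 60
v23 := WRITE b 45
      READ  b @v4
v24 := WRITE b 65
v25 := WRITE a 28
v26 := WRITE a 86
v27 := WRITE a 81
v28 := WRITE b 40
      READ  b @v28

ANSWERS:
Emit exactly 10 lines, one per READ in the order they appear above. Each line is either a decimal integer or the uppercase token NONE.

Answer: 57
57
NONE
83
58
46
NONE
42
42
40

Derivation:
v1: WRITE b=78  (b history now [(1, 78)])
v2: WRITE b=54  (b history now [(1, 78), (2, 54)])
v3: WRITE b=24  (b history now [(1, 78), (2, 54), (3, 24)])
v4: WRITE b=42  (b history now [(1, 78), (2, 54), (3, 24), (4, 42)])
v5: WRITE b=18  (b history now [(1, 78), (2, 54), (3, 24), (4, 42), (5, 18)])
v6: WRITE b=77  (b history now [(1, 78), (2, 54), (3, 24), (4, 42), (5, 18), (6, 77)])
v7: WRITE a=83  (a history now [(7, 83)])
v8: WRITE b=57  (b history now [(1, 78), (2, 54), (3, 24), (4, 42), (5, 18), (6, 77), (8, 57)])
v9: WRITE a=4  (a history now [(7, 83), (9, 4)])
v10: WRITE a=41  (a history now [(7, 83), (9, 4), (10, 41)])
v11: WRITE a=39  (a history now [(7, 83), (9, 4), (10, 41), (11, 39)])
READ b @v9: history=[(1, 78), (2, 54), (3, 24), (4, 42), (5, 18), (6, 77), (8, 57)] -> pick v8 -> 57
READ b @v9: history=[(1, 78), (2, 54), (3, 24), (4, 42), (5, 18), (6, 77), (8, 57)] -> pick v8 -> 57
READ a @v2: history=[(7, 83), (9, 4), (10, 41), (11, 39)] -> no version <= 2 -> NONE
v12: WRITE b=58  (b history now [(1, 78), (2, 54), (3, 24), (4, 42), (5, 18), (6, 77), (8, 57), (12, 58)])
v13: WRITE a=75  (a history now [(7, 83), (9, 4), (10, 41), (11, 39), (13, 75)])
v14: WRITE a=35  (a history now [(7, 83), (9, 4), (10, 41), (11, 39), (13, 75), (14, 35)])
v15: WRITE b=46  (b history now [(1, 78), (2, 54), (3, 24), (4, 42), (5, 18), (6, 77), (8, 57), (12, 58), (15, 46)])
v16: WRITE b=14  (b history now [(1, 78), (2, 54), (3, 24), (4, 42), (5, 18), (6, 77), (8, 57), (12, 58), (15, 46), (16, 14)])
READ a @v8: history=[(7, 83), (9, 4), (10, 41), (11, 39), (13, 75), (14, 35)] -> pick v7 -> 83
v17: WRITE a=25  (a history now [(7, 83), (9, 4), (10, 41), (11, 39), (13, 75), (14, 35), (17, 25)])
v18: WRITE b=0  (b history now [(1, 78), (2, 54), (3, 24), (4, 42), (5, 18), (6, 77), (8, 57), (12, 58), (15, 46), (16, 14), (18, 0)])
READ b @v13: history=[(1, 78), (2, 54), (3, 24), (4, 42), (5, 18), (6, 77), (8, 57), (12, 58), (15, 46), (16, 14), (18, 0)] -> pick v12 -> 58
v19: WRITE a=70  (a history now [(7, 83), (9, 4), (10, 41), (11, 39), (13, 75), (14, 35), (17, 25), (19, 70)])
v20: WRITE a=70  (a history now [(7, 83), (9, 4), (10, 41), (11, 39), (13, 75), (14, 35), (17, 25), (19, 70), (20, 70)])
v21: WRITE b=21  (b history now [(1, 78), (2, 54), (3, 24), (4, 42), (5, 18), (6, 77), (8, 57), (12, 58), (15, 46), (16, 14), (18, 0), (21, 21)])
READ b @v15: history=[(1, 78), (2, 54), (3, 24), (4, 42), (5, 18), (6, 77), (8, 57), (12, 58), (15, 46), (16, 14), (18, 0), (21, 21)] -> pick v15 -> 46
READ a @v4: history=[(7, 83), (9, 4), (10, 41), (11, 39), (13, 75), (14, 35), (17, 25), (19, 70), (20, 70)] -> no version <= 4 -> NONE
READ b @v4: history=[(1, 78), (2, 54), (3, 24), (4, 42), (5, 18), (6, 77), (8, 57), (12, 58), (15, 46), (16, 14), (18, 0), (21, 21)] -> pick v4 -> 42
v22: WRITE a=60  (a history now [(7, 83), (9, 4), (10, 41), (11, 39), (13, 75), (14, 35), (17, 25), (19, 70), (20, 70), (22, 60)])
v23: WRITE b=45  (b history now [(1, 78), (2, 54), (3, 24), (4, 42), (5, 18), (6, 77), (8, 57), (12, 58), (15, 46), (16, 14), (18, 0), (21, 21), (23, 45)])
READ b @v4: history=[(1, 78), (2, 54), (3, 24), (4, 42), (5, 18), (6, 77), (8, 57), (12, 58), (15, 46), (16, 14), (18, 0), (21, 21), (23, 45)] -> pick v4 -> 42
v24: WRITE b=65  (b history now [(1, 78), (2, 54), (3, 24), (4, 42), (5, 18), (6, 77), (8, 57), (12, 58), (15, 46), (16, 14), (18, 0), (21, 21), (23, 45), (24, 65)])
v25: WRITE a=28  (a history now [(7, 83), (9, 4), (10, 41), (11, 39), (13, 75), (14, 35), (17, 25), (19, 70), (20, 70), (22, 60), (25, 28)])
v26: WRITE a=86  (a history now [(7, 83), (9, 4), (10, 41), (11, 39), (13, 75), (14, 35), (17, 25), (19, 70), (20, 70), (22, 60), (25, 28), (26, 86)])
v27: WRITE a=81  (a history now [(7, 83), (9, 4), (10, 41), (11, 39), (13, 75), (14, 35), (17, 25), (19, 70), (20, 70), (22, 60), (25, 28), (26, 86), (27, 81)])
v28: WRITE b=40  (b history now [(1, 78), (2, 54), (3, 24), (4, 42), (5, 18), (6, 77), (8, 57), (12, 58), (15, 46), (16, 14), (18, 0), (21, 21), (23, 45), (24, 65), (28, 40)])
READ b @v28: history=[(1, 78), (2, 54), (3, 24), (4, 42), (5, 18), (6, 77), (8, 57), (12, 58), (15, 46), (16, 14), (18, 0), (21, 21), (23, 45), (24, 65), (28, 40)] -> pick v28 -> 40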